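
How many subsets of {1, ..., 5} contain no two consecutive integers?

Condition on whether n belongs to the subset: if not, any valid subset of {1, ..., n-1} works (a(n-1)); if so, n-1 is excluded and the rest is a valid subset of {1, ..., n-2} (a(n-2)). Hence a(n) = a(n-1) + a(n-2), a(1)=2, a(2)=3.
Building up term by term: a(1)=2, a(2)=3, a(3)=5, a(4)=8, a(5)=13.

Final answer: 13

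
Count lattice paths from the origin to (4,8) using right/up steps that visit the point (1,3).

Paths (0,0)->(1,3): C(4,3) = 4.
Paths (1,3)->(4,8): C(8,5) = 56.
By multiplication principle: 4 x 56.

Final answer: 224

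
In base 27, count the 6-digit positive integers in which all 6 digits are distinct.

First digit: 26 (nonzero). Second: 26 (not first). Third: 25, etc.
Total: 26 x 26 x 25 x 24 x 23 x 22.

Final answer: 205233600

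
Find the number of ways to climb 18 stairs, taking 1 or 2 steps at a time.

Condition on the final move: it is a 1-step (f(n-1) ways to get there) or a 2-step (f(n-2) ways), so f(n) = f(n-1) + f(n-2), with f(1)=1, f(2)=2.
Building up term by term: f(1)=1, f(2)=2, f(3)=3, f(4)=5, f(5)=8, f(6)=13, f(7)=21, f(8)=34, f(9)=55, f(10)=89, f(11)=144, f(12)=233, f(13)=377, f(14)=610, f(15)=987, f(16)=1597, f(17)=2584, f(18)=4181.

Final answer: 4181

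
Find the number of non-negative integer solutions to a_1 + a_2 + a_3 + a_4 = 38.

Stars and bars with 38 stars and 3 bars:
C(38+4-1, 4-1) = C(41,3).

Final answer: C(41,3) = 10660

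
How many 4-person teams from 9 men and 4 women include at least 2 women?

Sum over valid woman counts:
C(4,2)C(9,2) = 216
C(4,3)C(9,1) = 36
C(4,4)C(9,0) = 1
Total: 216 + 36 + 1.

Final answer: 253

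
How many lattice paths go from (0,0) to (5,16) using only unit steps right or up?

Each path has 5 right steps and 16 up steps in some order (21 steps total).
Choose which 16 of the 21 steps are up: C(21,16).

Final answer: C(21,16) = 20349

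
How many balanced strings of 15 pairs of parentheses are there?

This is a standard Catalan-number count: the answer is C_n. Here n = 15 (pairs).
C_n = C(2n,n)/(n+1), so C_{15} = C(30,15)/16 = 155117520/16.

Final answer: C_{15} = 9694845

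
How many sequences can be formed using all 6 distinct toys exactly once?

The number of ways to arrange 6 distinct objects is 6!.

Final answer: 6! = 720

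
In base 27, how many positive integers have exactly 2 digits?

Leading digit: 26 options (nonzero). Other 1 digit(s): 27 options each.
Total: 26 x 27^1.

Final answer: 702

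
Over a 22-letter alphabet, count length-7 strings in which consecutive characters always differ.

Let g(n) count such strings. g(1) = 22, and each valid string of length n-1 extends in 21 ways (any symbol but the last), so g(n) = 21 g(n-1).
Total: g(7) = 22 x 21^6.

Final answer: 22 x 21^{6} = 1886854662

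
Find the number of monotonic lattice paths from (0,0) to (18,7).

Each path has 18 right steps and 7 up steps in some order (25 steps total).
Choose which 7 of the 25 steps are up: C(25,7).

Final answer: C(25,7) = 480700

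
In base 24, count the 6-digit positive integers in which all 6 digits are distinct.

The leading digit has 23 choices (anything but zero); the next has 23 (anything but the first), then 22, and so on, one fewer each time.
Total: 23 x 23 x 22 x 21 x 20 x 19.

Final answer: 92871240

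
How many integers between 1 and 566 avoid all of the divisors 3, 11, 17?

|div by 3|=188, |div by 11|=51, |div by 17|=33.
|div by 3&11|=17, |div by 3&17|=11, |div by 11&17|=3, |div by all|=1.
By inclusion-exclusion, divisible by at least one: 188+51+33-17-11-3+1 = 242.
Not divisible by any: 566 - 242.

Final answer: 324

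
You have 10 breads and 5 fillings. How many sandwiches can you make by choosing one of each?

By the multiplication principle: 10 x 5.

Final answer: 50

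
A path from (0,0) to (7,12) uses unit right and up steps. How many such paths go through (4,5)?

Paths (0,0)->(4,5): C(9,5) = 126.
Paths (4,5)->(7,12): C(10,7) = 120.
By multiplication principle: 126 x 120.

Final answer: 15120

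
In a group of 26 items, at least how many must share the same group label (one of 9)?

There are 9 possible values for group label (one of 9). With 26 items and 9 categories, by pigeonhole: ceiling(26/9).

Final answer: 3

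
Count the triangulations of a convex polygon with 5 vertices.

This is counted by the nth Catalan number C_n. Here n = 5 - 2 = 3.
Using C_0 = 1 and C_(k+1) = C_k x 2(2k+1)/(k+2), build up term by term: C_1=1, C_2=2, C_3=5.

Final answer: C_{3} = 5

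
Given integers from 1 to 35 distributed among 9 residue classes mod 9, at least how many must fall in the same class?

By pigeonhole with 35 objects and 9 categories: ceiling(35/9).

Final answer: 4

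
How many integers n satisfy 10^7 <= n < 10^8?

These are the integers in [10^7, 10^8), so the count is 10^8 - 10^7 = 9 x 10^7.

Final answer: 90000000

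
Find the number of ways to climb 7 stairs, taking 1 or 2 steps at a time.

Condition on the final move: it is a 1-step (f(n-1) ways to get there) or a 2-step (f(n-2) ways), so f(n) = f(n-1) + f(n-2), with f(1)=1, f(2)=2.
Computing successive values: f(1)=1, f(2)=2, f(3)=3, f(4)=5, f(5)=8, f(6)=13, f(7)=21.

Final answer: 21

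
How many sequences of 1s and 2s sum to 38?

Condition on the final move: it is a 1-step (f(n-1) ways to get there) or a 2-step (f(n-2) ways), so f(n) = f(n-1) + f(n-2), with f(1)=1, f(2)=2.
Building up term by term: f(1)=1, f(2)=2, f(3)=3, f(4)=5, f(5)=8, f(6)=13, f(7)=21, f(8)=34, f(9)=55, f(10)=89, f(11)=144, f(12)=233, f(13)=377, f(14)=610, f(15)=987, f(16)=1597, f(17)=2584, f(18)=4181, f(19)=6765, f(20)=10946, f(21)=17711, f(22)=28657, f(23)=46368, f(24)=75025, f(25)=121393, f(26)=196418, f(27)=317811, f(28)=514229, f(29)=832040, f(30)=1346269, f(31)=2178309, f(32)=3524578, f(33)=5702887, f(34)=9227465, f(35)=14930352, f(36)=24157817, f(37)=39088169, f(38)=63245986.

Final answer: 63245986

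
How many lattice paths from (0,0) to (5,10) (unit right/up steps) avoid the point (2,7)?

Total paths to (5,10): C(15,10) = 3003.
Paths through (2,7): C(9,7) x C(6,3) = 720.
Avoiding (2,7): 3003 - 720.

Final answer: 2283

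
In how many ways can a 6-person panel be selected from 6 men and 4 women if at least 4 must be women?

Sum over valid woman counts:
C(4,4)C(6,2).

Final answer: 15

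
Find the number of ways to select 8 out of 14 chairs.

C(14,8) = 14!/(8! x (14-8)!).

Final answer: C(14,8) = 3003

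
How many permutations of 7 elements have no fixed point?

Use the recurrence D(n) = (n-1)(D(n-1) + D(n-2)) with D(0)=1, D(1)=0.
D(2) = 1 x (0 + 1) = 1
D(3) = 2 x (1 + 0) = 2
D(4) = 3 x (2 + 1) = 9
D(5) = 4 x (9 + 2) = 44
D(6) = 5 x (44 + 9) = 265
D(7) = 6 x (D(6) + D(5)) = 6 x (265 + 44)

Final answer: D(7) = 1854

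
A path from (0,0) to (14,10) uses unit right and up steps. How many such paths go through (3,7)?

Paths (0,0)->(3,7): C(10,7) = 120.
Paths (3,7)->(14,10): C(14,3) = 364.
By multiplication principle: 120 x 364.

Final answer: 43680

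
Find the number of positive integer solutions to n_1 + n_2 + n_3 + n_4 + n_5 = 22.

Substitute n'_i = n_i - 1 (so n'_i >= 0). Then sum n'_i = 22 - 5 = 17.
Stars and bars: C(17+5-1, 5-1) = C(21,4).

Final answer: C(21,4) = 5985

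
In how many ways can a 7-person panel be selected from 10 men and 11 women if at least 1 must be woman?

Sum over valid woman counts:
C(11,1)C(10,6) = 2310
C(11,2)C(10,5) = 13860
C(11,3)C(10,4) = 34650
C(11,4)C(10,3) = 39600
C(11,5)C(10,2) = 20790
C(11,6)C(10,1) = 4620
C(11,7)C(10,0) = 330
Total: 2310 + 13860 + 34650 + 39600 + 20790 + 4620 + 330.

Final answer: 116160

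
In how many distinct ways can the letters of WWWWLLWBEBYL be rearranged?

Letters (B:2, E:1, L:3, W:5, Y:1). Total letters: 12.
Permutations = 12!/(5! x 3! x 2!).

Final answer: 332640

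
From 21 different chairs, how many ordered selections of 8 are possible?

P(21,8) = 21!/(21-8)! = 21!/13!.

Final answer: P(21,8) = 8204716800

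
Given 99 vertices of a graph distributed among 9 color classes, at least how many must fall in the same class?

By pigeonhole with 99 objects and 9 categories: ceiling(99/9).

Final answer: 11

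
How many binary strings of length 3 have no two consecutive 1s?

Classify by the final bit: ...0 gives a(n-1) strings, ...01 gives a(n-2) strings. Thus a(n) = a(n-1) + a(n-2) with a(1)=2, a(2)=3.
Building up term by term: a(1)=2, a(2)=3, a(3)=5.

Final answer: 5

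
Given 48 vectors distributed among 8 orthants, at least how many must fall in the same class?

By pigeonhole with 48 objects and 8 categories: ceiling(48/8).

Final answer: 6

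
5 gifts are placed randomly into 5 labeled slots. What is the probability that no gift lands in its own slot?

Derangements satisfy D(n) = (n-1)(D(n-1) + D(n-2)), starting from D(0)=1, D(1)=0.
Building up: D(2)=1, D(3)=2, D(4)=9, D(5)=44.
Total arrangements: 5! = 120.
Probability = D(5)/5! = 11/30.

Final answer: D(5)/5! = 44/120 = 0.366667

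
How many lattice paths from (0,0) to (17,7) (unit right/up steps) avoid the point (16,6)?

Total paths to (17,7): C(24,7) = 346104.
Paths through (16,6): C(22,6) x C(2,1) = 149226.
Avoiding (16,6): 346104 - 149226.

Final answer: 196878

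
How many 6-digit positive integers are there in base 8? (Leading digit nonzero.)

Leading digit: 7 options (nonzero). Other 5 digit(s): 8 options each.
Total: 7 x 8^5.

Final answer: 229376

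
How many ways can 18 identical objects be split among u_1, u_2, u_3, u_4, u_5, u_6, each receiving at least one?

Substitute u'_i = u_i - 1 (so u'_i >= 0). Then sum u'_i = 18 - 6 = 12.
Stars and bars: C(12+6-1, 6-1) = C(17,5).

Final answer: C(17,5) = 6188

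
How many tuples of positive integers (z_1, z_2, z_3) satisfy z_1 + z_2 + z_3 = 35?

Substitute z'_i = z_i - 1 (so z'_i >= 0). Then sum z'_i = 35 - 3 = 32.
Stars and bars: C(32+3-1, 3-1) = C(34,2).

Final answer: C(34,2) = 561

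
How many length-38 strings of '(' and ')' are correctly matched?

This is counted by the nth Catalan number C_n. Here n = 19 (pairs).
C_n = C(2n,n)/(n+1), so C_{19} = C(38,19)/20 = 35345263800/20.

Final answer: C_{19} = 1767263190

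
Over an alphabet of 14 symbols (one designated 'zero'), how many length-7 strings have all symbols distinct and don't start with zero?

First digit: 13 (nonzero). Second: 13 (not first). Third: 12, etc.
Total: 13 x 13 x 12 x 11 x 10 x 9 x 8.

Final answer: 16061760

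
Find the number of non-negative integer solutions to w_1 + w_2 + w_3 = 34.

Stars and bars with 34 stars and 2 bars:
C(34+3-1, 3-1) = C(36,2).

Final answer: C(36,2) = 630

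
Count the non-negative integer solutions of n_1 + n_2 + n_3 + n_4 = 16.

Stars and bars with 16 stars and 3 bars:
C(16+4-1, 4-1) = C(19,3).

Final answer: C(19,3) = 969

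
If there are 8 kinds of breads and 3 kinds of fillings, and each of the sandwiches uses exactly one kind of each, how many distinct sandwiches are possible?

By the multiplication principle: 8 x 3.

Final answer: 24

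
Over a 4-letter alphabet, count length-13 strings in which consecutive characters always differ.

First character: 4 choices. Each subsequent: 3 choices (must differ from the previous one).
Total: 4 x 3^12.

Final answer: 4 x 3^{12} = 2125764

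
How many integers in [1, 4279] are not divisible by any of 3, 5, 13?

|div by 3|=1426, |div by 5|=855, |div by 13|=329.
|div by 3&5|=285, |div by 3&13|=109, |div by 5&13|=65, |div by all|=21.
By inclusion-exclusion, divisible by at least one: 1426+855+329-285-109-65+21 = 2172.
Not divisible by any: 4279 - 2172.

Final answer: 2107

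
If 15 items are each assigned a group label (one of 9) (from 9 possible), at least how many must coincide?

There are 9 possible values for group label (one of 9). With 15 items and 9 categories, by pigeonhole: ceiling(15/9).

Final answer: 2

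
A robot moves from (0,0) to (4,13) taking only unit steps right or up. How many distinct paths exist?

Each path has 4 right steps and 13 up steps in some order (17 steps total).
Choose which 13 of the 17 steps are up: C(17,13).

Final answer: C(17,13) = 2380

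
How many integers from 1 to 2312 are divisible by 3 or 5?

Multiples of 3: 770. Multiples of 5: 462. Of both (lcm=15): 154.
By inclusion-exclusion: 770 + 462 - 154.

Final answer: 1078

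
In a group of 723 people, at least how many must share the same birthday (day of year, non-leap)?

There are 365 possible values for birthday (day of year, non-leap). With 723 people and 365 categories, by pigeonhole: ceiling(723/365).

Final answer: 2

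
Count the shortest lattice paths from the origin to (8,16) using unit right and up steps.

Each path has 8 right steps and 16 up steps in some order (24 steps total).
Choose which 16 of the 24 steps are up: C(24,16).

Final answer: C(24,16) = 735471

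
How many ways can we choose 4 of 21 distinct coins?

C(21,4) = 21!/(4! x (21-4)!).

Final answer: C(21,4) = 5985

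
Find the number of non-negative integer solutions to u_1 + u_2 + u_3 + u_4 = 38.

Stars and bars with 38 stars and 3 bars:
C(38+4-1, 4-1) = C(41,3).

Final answer: C(41,3) = 10660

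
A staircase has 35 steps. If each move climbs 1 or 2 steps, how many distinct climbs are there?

Condition on the final move: it is a 1-step (f(n-1) ways to get there) or a 2-step (f(n-2) ways), so f(n) = f(n-1) + f(n-2), with f(1)=1, f(2)=2.
Computing successive values: f(1)=1, f(2)=2, f(3)=3, f(4)=5, f(5)=8, f(6)=13, f(7)=21, f(8)=34, f(9)=55, f(10)=89, f(11)=144, f(12)=233, f(13)=377, f(14)=610, f(15)=987, f(16)=1597, f(17)=2584, f(18)=4181, f(19)=6765, f(20)=10946, f(21)=17711, f(22)=28657, f(23)=46368, f(24)=75025, f(25)=121393, f(26)=196418, f(27)=317811, f(28)=514229, f(29)=832040, f(30)=1346269, f(31)=2178309, f(32)=3524578, f(33)=5702887, f(34)=9227465, f(35)=14930352.

Final answer: 14930352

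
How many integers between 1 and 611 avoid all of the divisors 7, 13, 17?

|div by 7|=87, |div by 13|=47, |div by 17|=35.
|div by 7&13|=6, |div by 7&17|=5, |div by 13&17|=2, |div by all|=0.
By inclusion-exclusion, divisible by at least one: 87+47+35-6-5-2+0 = 156.
Not divisible by any: 611 - 156.

Final answer: 455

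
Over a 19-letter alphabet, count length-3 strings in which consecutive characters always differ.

First character: 19 choices. Each subsequent: 18 choices (must differ from the previous one).
Total: 19 x 18^2.

Final answer: 19 x 18^{2} = 6156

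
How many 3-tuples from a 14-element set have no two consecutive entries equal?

First character: 14 choices. Each subsequent: 13 choices (must differ from the previous one).
Total: 14 x 13^2.

Final answer: 14 x 13^{2} = 2366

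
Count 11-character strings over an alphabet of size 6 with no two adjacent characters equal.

First character: 6 choices. Each subsequent: 5 choices (must differ from the previous one).
Total: 6 x 5^10.

Final answer: 6 x 5^{10} = 58593750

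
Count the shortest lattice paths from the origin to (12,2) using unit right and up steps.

Each path has 12 right steps and 2 up steps in some order (14 steps total).
Choose which 2 of the 14 steps are up: C(14,2).

Final answer: C(14,2) = 91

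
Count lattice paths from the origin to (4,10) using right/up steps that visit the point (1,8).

Paths (0,0)->(1,8): C(9,8) = 9.
Paths (1,8)->(4,10): C(5,2) = 10.
By multiplication principle: 9 x 10.

Final answer: 90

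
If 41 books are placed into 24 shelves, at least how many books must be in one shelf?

By the pigeonhole principle: ceiling(41/24).

Final answer: 2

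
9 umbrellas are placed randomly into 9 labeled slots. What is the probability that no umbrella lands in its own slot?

D(n) = (n-1)(D(n-1) + D(n-2)), D(0)=1, D(1)=0.
Building up: D(2)=1, D(3)=2, D(4)=9, D(5)=44, D(6)=265, D(7)=1854, D(8)=14833, D(9)=133496.
Total arrangements: 9! = 362880.
Probability = D(9)/9! = 16687/45360.

Final answer: D(9)/9! = 133496/362880 = 0.367879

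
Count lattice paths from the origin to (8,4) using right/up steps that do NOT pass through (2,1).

Total paths to (8,4): C(12,4) = 495.
Paths through (2,1): C(3,1) x C(9,3) = 252.
Avoiding (2,1): 495 - 252.

Final answer: 243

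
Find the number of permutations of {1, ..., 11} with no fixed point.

D(n) = (n-1)(D(n-1) + D(n-2)), D(0)=1, D(1)=0.
D(2) = 1 x (0 + 1) = 1
D(3) = 2 x (1 + 0) = 2
D(4) = 3 x (2 + 1) = 9
D(5) = 4 x (9 + 2) = 44
D(6) = 5 x (44 + 9) = 265
D(7) = 6 x (265 + 44) = 1854
D(8) = 7 x (1854 + 265) = 14833
D(9) = 8 x (14833 + 1854) = 133496
D(10) = 9 x (133496 + 14833) = 1334961
D(11) = 10 x (D(10) + D(9)) = 10 x (1334961 + 133496)

Final answer: D(11) = 14684570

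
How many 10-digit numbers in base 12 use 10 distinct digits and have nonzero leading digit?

First digit: 11 (nonzero). Second: 11 (not first). Third: 10, etc.
Total: 11 x 11 x 10 x 9 x 8 x 7 x 6 x 5 x 4 x 3.

Final answer: 219542400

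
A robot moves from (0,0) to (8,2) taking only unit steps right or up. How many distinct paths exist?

Each path has 8 right steps and 2 up steps in some order (10 steps total).
Choose which 2 of the 10 steps are up: C(10,2).

Final answer: C(10,2) = 45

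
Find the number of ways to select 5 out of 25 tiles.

C(25,5) = 25!/(5! x 20!).

Final answer: \binom{25}{5} = 53130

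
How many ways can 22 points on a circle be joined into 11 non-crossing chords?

This is counted by the nth Catalan number C_n. Here n = 22/2 = 11.
C_n = C(2n,n) - C(2n,n+1), so C_{11} = C(22,11) - C(22,12) = 705432 - 646646.

Final answer: C_{11} = 58786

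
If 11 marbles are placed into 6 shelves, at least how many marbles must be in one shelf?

By the pigeonhole principle: ceiling(11/6).

Final answer: 2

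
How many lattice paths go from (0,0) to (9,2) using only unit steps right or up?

Each path has 9 right steps and 2 up steps in some order (11 steps total).
Choose which 2 of the 11 steps are up: C(11,2).

Final answer: C(11,2) = 55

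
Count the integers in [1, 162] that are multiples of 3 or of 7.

Multiples of 3: 54. Multiples of 7: 23. Of both (lcm=21): 7.
By inclusion-exclusion: 54 + 23 - 7.

Final answer: 70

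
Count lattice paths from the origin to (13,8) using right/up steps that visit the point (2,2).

Paths (0,0)->(2,2): C(4,2) = 6.
Paths (2,2)->(13,8): C(17,6) = 12376.
By multiplication principle: 6 x 12376.

Final answer: 74256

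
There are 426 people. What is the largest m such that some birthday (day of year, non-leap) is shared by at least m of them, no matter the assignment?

There are 365 possible values for birthday (day of year, non-leap). With 426 people and 365 categories, by pigeonhole: ceiling(426/365).

Final answer: 2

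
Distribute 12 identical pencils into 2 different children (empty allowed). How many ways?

Stars and bars: C(n+k-1, k-1) = C(13,1).

Final answer: C(13,1) = 13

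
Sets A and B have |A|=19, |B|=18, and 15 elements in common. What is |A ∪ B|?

|A union B| = |A| + |B| - |A intersect B| = 19 + 18 - 15.

Final answer: 22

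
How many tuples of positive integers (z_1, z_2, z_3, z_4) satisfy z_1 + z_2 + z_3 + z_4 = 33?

Substitute z'_i = z_i - 1 (so z'_i >= 0). Then sum z'_i = 33 - 4 = 29.
Stars and bars: C(29+4-1, 4-1) = C(32,3).

Final answer: C(32,3) = 4960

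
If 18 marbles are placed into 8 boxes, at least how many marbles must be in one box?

By the pigeonhole principle: ceiling(18/8).

Final answer: 3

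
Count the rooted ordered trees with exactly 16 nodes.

This is counted by the nth Catalan number C_n. Here n = 16 - 1 = 15.
C_n = C(2n,n) - C(2n,n+1), so C_{15} = C(30,15) - C(30,16) = 155117520 - 145422675.

Final answer: C_{15} = 9694845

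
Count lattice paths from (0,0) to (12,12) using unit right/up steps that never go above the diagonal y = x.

Total monotonic paths to (12,12): C(24,12) = 2704156.
A path is bad iff it touches y = x + 1; reflecting its initial segment maps bad paths bijectively onto all paths to (11,13), of which there are C(24,13) = 2496144.
Valid Dyck paths: 2704156 - 2496144.
(Check: C(24,12) - C(24,13) = C(24,12)/13, the Catalan number C_{12}.)

Final answer: C_{12} = 208012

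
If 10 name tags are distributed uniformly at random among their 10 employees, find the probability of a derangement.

D(n) = (n-1)(D(n-1) + D(n-2)), D(0)=1, D(1)=0.
Building up: D(2)=1, D(3)=2, D(4)=9, D(5)=44, D(6)=265, D(7)=1854, D(8)=14833, D(9)=133496, D(10)=1334961.
Total arrangements: 10! = 3628800.
Probability = D(10)/10! = 16481/44800.

Final answer: D(10)/10! = 1334961/3628800 = 0.367879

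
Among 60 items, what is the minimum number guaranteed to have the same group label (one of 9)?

There are 9 possible values for group label (one of 9). With 60 items and 9 categories, by pigeonhole: ceiling(60/9).

Final answer: 7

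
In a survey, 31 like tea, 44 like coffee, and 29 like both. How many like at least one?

|A union B| = |A| + |B| - |A intersect B| = 31 + 44 - 29.

Final answer: 46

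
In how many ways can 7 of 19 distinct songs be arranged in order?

P(19,7) = 19!/(19-7)! = 19!/12!.

Final answer: P(19,7) = 253955520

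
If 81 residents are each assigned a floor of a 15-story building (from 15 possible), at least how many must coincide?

There are 15 possible values for floor of a 15-story building. With 81 residents and 15 categories, by pigeonhole: ceiling(81/15).

Final answer: 6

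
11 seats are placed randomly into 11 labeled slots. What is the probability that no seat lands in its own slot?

D(n) = (n-1)(D(n-1) + D(n-2)), D(0)=1, D(1)=0.
Building up: D(2)=1, D(3)=2, D(4)=9, D(5)=44, D(6)=265, D(7)=1854, D(8)=14833, D(9)=133496, D(10)=1334961, D(11)=14684570.
Total arrangements: 11! = 39916800.
Probability = D(11)/11! = 1468457/3991680.

Final answer: D(11)/11! = 14684570/39916800 = 0.367879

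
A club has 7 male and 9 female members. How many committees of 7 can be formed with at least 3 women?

Sum over valid woman counts:
C(9,3)C(7,4) = 2940
C(9,4)C(7,3) = 4410
C(9,5)C(7,2) = 2646
C(9,6)C(7,1) = 588
C(9,7)C(7,0) = 36
Total: 2940 + 4410 + 2646 + 588 + 36.

Final answer: 10620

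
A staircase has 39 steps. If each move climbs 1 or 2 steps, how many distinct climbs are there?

Let f(n) count the ways. The last step is size 1 or 2, so f(n) = f(n-1) + f(n-2) with f(1)=1, f(2)=2.
Iterating the recurrence: f(1)=1, f(2)=2, f(3)=3, f(4)=5, f(5)=8, f(6)=13, f(7)=21, f(8)=34, f(9)=55, f(10)=89, f(11)=144, f(12)=233, f(13)=377, f(14)=610, f(15)=987, f(16)=1597, f(17)=2584, f(18)=4181, f(19)=6765, f(20)=10946, f(21)=17711, f(22)=28657, f(23)=46368, f(24)=75025, f(25)=121393, f(26)=196418, f(27)=317811, f(28)=514229, f(29)=832040, f(30)=1346269, f(31)=2178309, f(32)=3524578, f(33)=5702887, f(34)=9227465, f(35)=14930352, f(36)=24157817, f(37)=39088169, f(38)=63245986, f(39)=102334155.

Final answer: 102334155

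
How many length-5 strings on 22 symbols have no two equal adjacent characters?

First character: 22 choices. Each subsequent: 21 choices (must differ from the previous one).
Total: 22 x 21^4.

Final answer: 22 x 21^{4} = 4278582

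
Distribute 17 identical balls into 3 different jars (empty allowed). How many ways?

Stars and bars: C(n+k-1, k-1) = C(19,2).

Final answer: C(19,2) = 171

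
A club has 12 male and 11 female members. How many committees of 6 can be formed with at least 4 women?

Sum over valid woman counts:
C(11,4)C(12,2) = 21780
C(11,5)C(12,1) = 5544
C(11,6)C(12,0) = 462
Total: 21780 + 5544 + 462.

Final answer: 27786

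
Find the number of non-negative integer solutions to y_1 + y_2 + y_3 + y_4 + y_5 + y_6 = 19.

Stars and bars with 19 stars and 5 bars:
C(19+6-1, 6-1) = C(24,5).

Final answer: C(24,5) = 42504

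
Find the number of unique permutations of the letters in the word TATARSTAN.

Letters (A:3, N:1, R:1, S:1, T:3). Total letters: 9.
Permutations = 9!/(3! x 3!).

Final answer: 10080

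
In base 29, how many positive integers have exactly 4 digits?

In base 29, the leading digit has 28 choices (1..28); each of the remaining 3 digits has 29 choices.
Total: 28 x 29^3.

Final answer: 682892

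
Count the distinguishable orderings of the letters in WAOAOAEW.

Letters (A:3, E:1, O:2, W:2). Total letters: 8.
Permutations = 8!/(3! x 2! x 2!).

Final answer: 1680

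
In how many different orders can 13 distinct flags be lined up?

The number of ways to arrange 13 distinct objects is 13!.

Final answer: 13! = 6227020800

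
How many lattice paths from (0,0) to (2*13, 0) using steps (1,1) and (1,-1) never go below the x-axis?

Total monotonic paths to (13,13): C(26,13) = 10400600.
Paths that cross above y=x (reflection bijection): C(26,14) = 9657700.
Valid Dyck paths: 10400600 - 9657700.
(Check: C(26,13) - C(26,14) = C(26,13)/14, the Catalan number C_{13}.)

Final answer: C_{13} = 742900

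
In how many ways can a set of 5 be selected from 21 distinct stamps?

C(21,5) = 21!/(5! x 16!).

Final answer: \binom{21}{5} = 20349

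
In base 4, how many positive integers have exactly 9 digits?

In base 4, the leading digit has 3 choices (1..3); each of the remaining 8 digits has 4 choices.
Total: 3 x 4^8.

Final answer: 196608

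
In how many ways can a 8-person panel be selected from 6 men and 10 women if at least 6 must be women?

Sum over valid woman counts:
C(10,6)C(6,2) = 3150
C(10,7)C(6,1) = 720
C(10,8)C(6,0) = 45
Total: 3150 + 720 + 45.

Final answer: 3915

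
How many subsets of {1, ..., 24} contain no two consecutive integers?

Condition on whether n belongs to the subset: if not, any valid subset of {1, ..., n-1} works (a(n-1)); if so, n-1 is excluded and the rest is a valid subset of {1, ..., n-2} (a(n-2)). Hence a(n) = a(n-1) + a(n-2), a(1)=2, a(2)=3.
Iterating the recurrence: a(1)=2, a(2)=3, a(3)=5, a(4)=8, a(5)=13, a(6)=21, a(7)=34, a(8)=55, a(9)=89, a(10)=144, a(11)=233, a(12)=377, a(13)=610, a(14)=987, a(15)=1597, a(16)=2584, a(17)=4181, a(18)=6765, a(19)=10946, a(20)=17711, a(21)=28657, a(22)=46368, a(23)=75025, a(24)=121393.

Final answer: 121393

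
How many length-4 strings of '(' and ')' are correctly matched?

This is a standard Catalan-number count: the answer is C_n. Here n = 2 (pairs).
Using C_0 = 1 and C_(k+1) = C_k x 2(2k+1)/(k+2), build up term by term: C_1=1, C_2=2.

Final answer: C_{2} = 2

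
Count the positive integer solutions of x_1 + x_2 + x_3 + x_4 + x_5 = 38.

Substitute x'_i = x_i - 1 (so x'_i >= 0). Then sum x'_i = 38 - 5 = 33.
Stars and bars: C(33+5-1, 5-1) = C(37,4).

Final answer: C(37,4) = 66045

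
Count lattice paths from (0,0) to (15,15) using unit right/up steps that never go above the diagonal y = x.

Total monotonic paths to (15,15): C(30,15) = 155117520.
Reflecting each bad path at its first crossing gives a bijection with paths to (14,16): C(30,16) = 145422675.
Valid Dyck paths: 155117520 - 145422675.
(Check: C(30,15) - C(30,16) = C(30,15)/16, the Catalan number C_{15}.)

Final answer: C_{15} = 9694845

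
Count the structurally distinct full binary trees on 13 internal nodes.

The structures are counted by the Catalan number C_n. Here n = 13.
C_n = C(2n,n)/(n+1), so C_{13} = C(26,13)/14 = 10400600/14.

Final answer: C_{13} = 742900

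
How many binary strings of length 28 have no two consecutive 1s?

A valid string ends in 0 (append to any length-(n-1) valid string) or in 01 (append to any length-(n-2) valid string), so a(n) = a(n-1) + a(n-2) with a(1)=2, a(2)=3.
Iterating the recurrence: a(1)=2, a(2)=3, a(3)=5, a(4)=8, a(5)=13, a(6)=21, a(7)=34, a(8)=55, a(9)=89, a(10)=144, a(11)=233, a(12)=377, a(13)=610, a(14)=987, a(15)=1597, a(16)=2584, a(17)=4181, a(18)=6765, a(19)=10946, a(20)=17711, a(21)=28657, a(22)=46368, a(23)=75025, a(24)=121393, a(25)=196418, a(26)=317811, a(27)=514229, a(28)=832040.

Final answer: 832040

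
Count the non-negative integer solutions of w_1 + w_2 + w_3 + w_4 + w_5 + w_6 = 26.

Stars and bars with 26 stars and 5 bars:
C(26+6-1, 6-1) = C(31,5).

Final answer: C(31,5) = 169911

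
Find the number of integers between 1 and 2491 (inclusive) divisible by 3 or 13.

Multiples of 3: 830. Multiples of 13: 191. Of both (lcm=39): 63.
By inclusion-exclusion: 830 + 191 - 63.

Final answer: 958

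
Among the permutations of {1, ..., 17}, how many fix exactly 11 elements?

Choose which 11 elements are fixed: C(17,11) = 12376.
Derange the remaining 6 using D(j) = (j-1)(D(j-1) + D(j-2)), D(0)=1, D(1)=0: D(2)=1, D(3)=2, D(4)=9, D(5)=44, D(6)=265.
Total: 12376 x 265.

Final answer: C(17,11) D(6) = 3279640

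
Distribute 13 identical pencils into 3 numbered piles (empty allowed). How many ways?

Stars and bars: C(n+k-1, k-1) = C(15,2).

Final answer: C(15,2) = 105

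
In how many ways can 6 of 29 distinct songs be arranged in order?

P(29,6) = 29!/(29-6)! = 29!/23!.

Final answer: P(29,6) = 342014400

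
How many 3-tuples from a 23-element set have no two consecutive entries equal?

First character: 23 choices. Each subsequent: 22 choices (must differ from the previous one).
Total: 23 x 22^2.

Final answer: 23 x 22^{2} = 11132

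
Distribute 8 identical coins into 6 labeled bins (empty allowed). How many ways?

Stars and bars: C(n+k-1, k-1) = C(13,5).

Final answer: C(13,5) = 1287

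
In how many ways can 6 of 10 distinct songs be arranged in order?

P(10,6) = 10!/(10-6)! = 10!/4!.

Final answer: P(10,6) = 151200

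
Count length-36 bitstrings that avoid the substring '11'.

Let a(n) count valid strings. If the last bit is 0 the prefix is any valid string of length n-1; if it is 1 the string must end in 01 with a valid prefix of length n-2. So a(n) = a(n-1) + a(n-2), a(1)=2, a(2)=3.
Computing successive values: a(1)=2, a(2)=3, a(3)=5, a(4)=8, a(5)=13, a(6)=21, a(7)=34, a(8)=55, a(9)=89, a(10)=144, a(11)=233, a(12)=377, a(13)=610, a(14)=987, a(15)=1597, a(16)=2584, a(17)=4181, a(18)=6765, a(19)=10946, a(20)=17711, a(21)=28657, a(22)=46368, a(23)=75025, a(24)=121393, a(25)=196418, a(26)=317811, a(27)=514229, a(28)=832040, a(29)=1346269, a(30)=2178309, a(31)=3524578, a(32)=5702887, a(33)=9227465, a(34)=14930352, a(35)=24157817, a(36)=39088169.

Final answer: 39088169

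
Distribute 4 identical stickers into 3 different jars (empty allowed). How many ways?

Stars and bars: C(n+k-1, k-1) = C(6,2).

Final answer: C(6,2) = 15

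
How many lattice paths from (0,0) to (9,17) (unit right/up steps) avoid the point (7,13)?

Total paths to (9,17): C(26,17) = 3124550.
Paths through (7,13): C(20,13) x C(6,4) = 1162800.
Avoiding (7,13): 3124550 - 1162800.

Final answer: 1961750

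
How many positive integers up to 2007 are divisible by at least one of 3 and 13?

Multiples of 3: 669. Multiples of 13: 154. Of both (lcm=39): 51.
By inclusion-exclusion: 669 + 154 - 51.

Final answer: 772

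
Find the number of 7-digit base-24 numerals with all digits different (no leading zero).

First digit: 23 (nonzero). Second: 23 (not first). Third: 22, etc.
Total: 23 x 23 x 22 x 21 x 20 x 19 x 18.

Final answer: 1671682320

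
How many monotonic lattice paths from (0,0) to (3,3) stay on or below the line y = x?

Total monotonic paths to (3,3): C(6,3) = 20.
A path is bad iff it touches y = x + 1; reflecting its initial segment maps bad paths bijectively onto all paths to (2,4), of which there are C(6,4) = 15.
Valid Dyck paths: 20 - 15.
(This is the Catalan number C_{3}.)

Final answer: C_{3} = 5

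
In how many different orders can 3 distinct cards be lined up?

The number of ways to arrange 3 distinct objects is 3!.

Final answer: 3! = 6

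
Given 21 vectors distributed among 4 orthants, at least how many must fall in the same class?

By pigeonhole with 21 objects and 4 categories: ceiling(21/4).

Final answer: 6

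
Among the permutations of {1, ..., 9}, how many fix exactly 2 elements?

Choose which 2 elements are fixed: C(9,2) = 36.
Derange the remaining 7 using D(j) = (j-1)(D(j-1) + D(j-2)), D(0)=1, D(1)=0: D(2)=1, D(3)=2, D(4)=9, D(5)=44, D(6)=265, D(7)=1854.
Total: 36 x 1854.

Final answer: C(9,2) D(7) = 66744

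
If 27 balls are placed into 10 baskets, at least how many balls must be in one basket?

By the pigeonhole principle: ceiling(27/10).

Final answer: 3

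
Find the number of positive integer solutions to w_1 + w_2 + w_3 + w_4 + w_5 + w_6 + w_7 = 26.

Substitute w'_i = w_i - 1 (so w'_i >= 0). Then sum w'_i = 26 - 7 = 19.
Stars and bars: C(19+7-1, 7-1) = C(25,6).

Final answer: C(25,6) = 177100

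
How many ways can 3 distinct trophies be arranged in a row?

The number of ways to arrange 3 distinct objects is 3!.

Final answer: 3! = 6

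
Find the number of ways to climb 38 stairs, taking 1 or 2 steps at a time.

Condition on the final move: it is a 1-step (f(n-1) ways to get there) or a 2-step (f(n-2) ways), so f(n) = f(n-1) + f(n-2), with f(1)=1, f(2)=2.
Building up term by term: f(1)=1, f(2)=2, f(3)=3, f(4)=5, f(5)=8, f(6)=13, f(7)=21, f(8)=34, f(9)=55, f(10)=89, f(11)=144, f(12)=233, f(13)=377, f(14)=610, f(15)=987, f(16)=1597, f(17)=2584, f(18)=4181, f(19)=6765, f(20)=10946, f(21)=17711, f(22)=28657, f(23)=46368, f(24)=75025, f(25)=121393, f(26)=196418, f(27)=317811, f(28)=514229, f(29)=832040, f(30)=1346269, f(31)=2178309, f(32)=3524578, f(33)=5702887, f(34)=9227465, f(35)=14930352, f(36)=24157817, f(37)=39088169, f(38)=63245986.

Final answer: 63245986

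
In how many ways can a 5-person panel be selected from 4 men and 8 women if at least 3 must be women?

Sum over valid woman counts:
C(8,3)C(4,2) = 336
C(8,4)C(4,1) = 280
C(8,5)C(4,0) = 56
Total: 336 + 280 + 56.

Final answer: 672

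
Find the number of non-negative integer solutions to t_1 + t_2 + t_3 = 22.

Stars and bars with 22 stars and 2 bars:
C(22+3-1, 3-1) = C(24,2).

Final answer: C(24,2) = 276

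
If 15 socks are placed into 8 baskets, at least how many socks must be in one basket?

By the pigeonhole principle: ceiling(15/8).

Final answer: 2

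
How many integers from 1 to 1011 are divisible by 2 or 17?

Multiples of 2: 505. Multiples of 17: 59. Of both (lcm=34): 29.
By inclusion-exclusion: 505 + 59 - 29.

Final answer: 535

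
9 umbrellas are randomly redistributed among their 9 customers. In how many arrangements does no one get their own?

D(n) = (n-1)(D(n-1) + D(n-2)), D(0)=1, D(1)=0.
D(2) = 1 x (0 + 1) = 1
D(3) = 2 x (1 + 0) = 2
D(4) = 3 x (2 + 1) = 9
D(5) = 4 x (9 + 2) = 44
D(6) = 5 x (44 + 9) = 265
D(7) = 6 x (265 + 44) = 1854
D(8) = 7 x (1854 + 265) = 14833
D(9) = 8 x (D(8) + D(7)) = 8 x (14833 + 1854)

Final answer: D(9) = 133496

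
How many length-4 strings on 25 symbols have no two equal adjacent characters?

First character: 25 choices. Each subsequent: 24 choices (must differ from the previous one).
Total: 25 x 24^3.

Final answer: 25 x 24^{3} = 345600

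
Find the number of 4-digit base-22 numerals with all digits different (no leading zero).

First digit: 21 (nonzero). Second: 21 (not first). Third: 20, etc.
Total: 21 x 21 x 20 x 19.

Final answer: 167580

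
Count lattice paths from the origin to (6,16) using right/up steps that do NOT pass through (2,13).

Total paths to (6,16): C(22,16) = 74613.
Paths through (2,13): C(15,13) x C(7,3) = 3675.
Avoiding (2,13): 74613 - 3675.

Final answer: 70938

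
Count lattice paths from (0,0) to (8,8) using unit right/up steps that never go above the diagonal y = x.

Total monotonic paths to (8,8): C(16,8) = 12870.
A path is bad iff it touches y = x + 1; reflecting its initial segment maps bad paths bijectively onto all paths to (7,9), of which there are C(16,9) = 11440.
Valid Dyck paths: 12870 - 11440.
(Check: C(16,8) - C(16,9) = C(16,8)/9, the Catalan number C_{8}.)

Final answer: C_{8} = 1430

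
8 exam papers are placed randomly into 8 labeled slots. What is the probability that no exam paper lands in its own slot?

Use the recurrence D(n) = (n-1)(D(n-1) + D(n-2)) with D(0)=1, D(1)=0.
Building up: D(2)=1, D(3)=2, D(4)=9, D(5)=44, D(6)=265, D(7)=1854, D(8)=14833.
Total arrangements: 8! = 40320.
Probability = D(8)/8! = 2119/5760.

Final answer: D(8)/8! = 14833/40320 = 0.367882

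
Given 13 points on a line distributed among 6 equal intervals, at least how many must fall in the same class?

By pigeonhole with 13 objects and 6 categories: ceiling(13/6).

Final answer: 3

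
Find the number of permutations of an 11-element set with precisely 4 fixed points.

Choose which 4 elements are fixed: C(11,4) = 330.
Derange the remaining 7 using D(j) = (j-1)(D(j-1) + D(j-2)), D(0)=1, D(1)=0: D(2)=1, D(3)=2, D(4)=9, D(5)=44, D(6)=265, D(7)=1854.
Total: 330 x 1854.

Final answer: C(11,4) D(7) = 611820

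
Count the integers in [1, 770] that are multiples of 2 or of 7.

Multiples of 2: 385. Multiples of 7: 110. Of both (lcm=14): 55.
By inclusion-exclusion: 385 + 110 - 55.

Final answer: 440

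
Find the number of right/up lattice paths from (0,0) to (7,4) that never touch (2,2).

Total paths to (7,4): C(11,4) = 330.
Paths through (2,2): C(4,2) x C(7,2) = 126.
Avoiding (2,2): 330 - 126.

Final answer: 204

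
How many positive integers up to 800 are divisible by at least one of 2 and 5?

Multiples of 2: 400. Multiples of 5: 160. Of both (lcm=10): 80.
By inclusion-exclusion: 400 + 160 - 80.

Final answer: 480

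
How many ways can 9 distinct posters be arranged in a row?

The number of ways to arrange 9 distinct objects is 9!.

Final answer: 9! = 362880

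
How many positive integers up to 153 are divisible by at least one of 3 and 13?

Multiples of 3: 51. Multiples of 13: 11. Of both (lcm=39): 3.
By inclusion-exclusion: 51 + 11 - 3.

Final answer: 59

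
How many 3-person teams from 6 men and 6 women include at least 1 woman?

Sum over valid woman counts:
C(6,1)C(6,2) = 90
C(6,2)C(6,1) = 90
C(6,3)C(6,0) = 20
Total: 90 + 90 + 20.

Final answer: 200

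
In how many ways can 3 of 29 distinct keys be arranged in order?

P(29,3) = 29!/(29-3)! = 29!/26!.

Final answer: P(29,3) = 21924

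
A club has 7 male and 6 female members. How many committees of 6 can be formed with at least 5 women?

Sum over valid woman counts:
C(6,5)C(7,1) = 42
C(6,6)C(7,0) = 1
Total: 42 + 1.

Final answer: 43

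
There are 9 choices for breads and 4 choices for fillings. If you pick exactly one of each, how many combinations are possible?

By the multiplication principle: 9 x 4.

Final answer: 36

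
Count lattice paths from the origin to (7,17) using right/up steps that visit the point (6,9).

Paths (0,0)->(6,9): C(15,9) = 5005.
Paths (6,9)->(7,17): C(9,8) = 9.
By multiplication principle: 5005 x 9.

Final answer: 45045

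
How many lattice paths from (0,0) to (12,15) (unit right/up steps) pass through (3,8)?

Paths (0,0)->(3,8): C(11,8) = 165.
Paths (3,8)->(12,15): C(16,7) = 11440.
By multiplication principle: 165 x 11440.

Final answer: 1887600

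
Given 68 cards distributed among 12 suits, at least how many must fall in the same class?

By pigeonhole with 68 objects and 12 categories: ceiling(68/12).

Final answer: 6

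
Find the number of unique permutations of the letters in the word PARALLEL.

Letters (A:2, E:1, L:3, P:1, R:1). Total letters: 8.
Permutations = 8!/(3! x 2!).

Final answer: 3360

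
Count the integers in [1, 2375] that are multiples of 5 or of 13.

Multiples of 5: 475. Multiples of 13: 182. Of both (lcm=65): 36.
By inclusion-exclusion: 475 + 182 - 36.

Final answer: 621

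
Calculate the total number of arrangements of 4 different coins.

The number of ways to arrange 4 distinct objects is 4!.

Final answer: 4! = 24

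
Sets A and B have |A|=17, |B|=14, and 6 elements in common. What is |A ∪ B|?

|A union B| = |A| + |B| - |A intersect B| = 17 + 14 - 6.

Final answer: 25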